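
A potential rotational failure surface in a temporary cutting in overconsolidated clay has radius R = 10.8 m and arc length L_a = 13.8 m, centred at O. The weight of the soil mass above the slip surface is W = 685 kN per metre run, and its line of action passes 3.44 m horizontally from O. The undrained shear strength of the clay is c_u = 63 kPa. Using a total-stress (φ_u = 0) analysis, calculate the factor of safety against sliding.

FS = 3.98

Taking moments about the centre O, the resisting moment is provided by the undrained shear strength acting along the arc:
M_R = c_u·L_a·R = 63·13.80·10.8 = 9389.5 kN·m/m
M_D = W·d = 685·3.44 = 2356.4 kN·m/m
FS = M_R / M_D = 9389.5 / 2356.4 = 3.985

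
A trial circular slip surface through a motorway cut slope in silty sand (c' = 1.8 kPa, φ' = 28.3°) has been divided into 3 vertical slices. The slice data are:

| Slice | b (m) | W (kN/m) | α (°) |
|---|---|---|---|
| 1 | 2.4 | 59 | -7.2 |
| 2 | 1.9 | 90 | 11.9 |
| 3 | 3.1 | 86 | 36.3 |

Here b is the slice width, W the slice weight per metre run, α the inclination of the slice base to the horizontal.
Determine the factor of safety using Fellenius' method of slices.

FS = 2.11

Ordinary method of slices: FS = Σ[c'·Δl_i + (W_i cosα_i)·tanφ'] / Σ W_i sinα_i, with Δl_i = b_i / cosα_i.
Slice 1: Δl = 2.4/cos(-7.2°) = 2.419 m; N'_1 = 59·cos(-7.2°) = 58.5; c'Δl = 4.35; W sinα = -7.4
Slice 2: Δl = 1.9/cos11.9° = 1.942 m; N'_2 = 90·cos11.9° = 88.1; c'Δl = 3.50; W sinα = 18.6
Slice 3: Δl = 3.1/cos36.3° = 3.846 m; N'_3 = 86·cos36.3° = 69.3; c'Δl = 6.92; W sinα = 50.9
Σc'Δl = 14.8 kN/m; ΣN' = 215.9 kN/m; ΣW sinα = 62.1 kN/m
Resisting = 14.8 + 215.9·tan28.3° = 14.8 + 116.3 = 131.0 kN/m
FS = 131.0 / 62.1 = 2.111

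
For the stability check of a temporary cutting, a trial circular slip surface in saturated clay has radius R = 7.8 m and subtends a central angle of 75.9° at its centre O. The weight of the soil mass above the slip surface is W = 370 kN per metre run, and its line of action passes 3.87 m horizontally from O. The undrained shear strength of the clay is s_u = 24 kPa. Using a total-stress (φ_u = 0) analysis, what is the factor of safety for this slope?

Taking moments about the centre O, the resisting moment is provided by the undrained shear strength acting along the arc:
Arc length L_a = R·θ = 7.8·(75.9°·π/180) = 7.8·1.3247 = 10.33 m
M_R = s_u·L_a·R = 24·10.33·7.8 = 1934.3 kN·m/m
M_D = W·d = 370·3.87 = 1431.9 kN·m/m
FS = M_R / M_D = 1934.3 / 1431.9 = 1.351

FS = 1.35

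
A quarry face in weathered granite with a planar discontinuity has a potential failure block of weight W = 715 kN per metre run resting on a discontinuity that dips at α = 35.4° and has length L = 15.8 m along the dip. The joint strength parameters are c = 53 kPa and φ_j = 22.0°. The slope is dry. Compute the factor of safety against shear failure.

FS = 2.59

Resolving the block weight along and normal to the plane and applying the Mohr–Coulomb strength on the joint:
N' = W cosα = 715·cos35.4° = 582.8 kN/m
Driving force T = W sinα = 715·sin35.4° = 414.2 kN/m
Resisting force R = c·L + N'·tanφ_j = 53·15.8 + 582.8·tan22.0° = 837.4 + 235.5 = 1072.9 kN/m
FS = R / T = 1072.9 / 414.2 = 2.590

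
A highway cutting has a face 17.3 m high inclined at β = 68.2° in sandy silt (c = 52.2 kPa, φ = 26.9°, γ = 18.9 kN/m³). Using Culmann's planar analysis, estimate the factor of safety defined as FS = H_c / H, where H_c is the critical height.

FS = 2.13

H_c = (4c/γ) · sinβ cosφ / [1 − cos(β − φ)]
    = (4·52.2/18.9) · sin68.2°·cos26.9° / [1 − cos41.3°]
    = 11.048 · 0.8280 / 0.2487 = 36.78 m
FS = H_c / H = 36.78 / 17.3 = 2.126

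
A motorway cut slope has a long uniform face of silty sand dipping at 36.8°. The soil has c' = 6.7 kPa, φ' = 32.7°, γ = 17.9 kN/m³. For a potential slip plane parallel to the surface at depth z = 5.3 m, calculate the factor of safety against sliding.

For an infinite slope with a slip plane parallel to the surface (no pore pressure): FS = [c' + γz cos²β tanφ'] / [γz sinβ cosβ].
γz = 17.9·5.3 = 94.87 kN/m²
Numerator = 6.7 + 94.87·cos²36.8°·tan32.7° = 6.7 + 94.87·0.6412·0.6420 = 45.751 kPa
Denominator = 94.87·sin36.8°·cos36.8° = 94.87·0.5990·0.8007 = 45.505 kPa
FS = 45.751 / 45.505 = 1.005

FS = 1.01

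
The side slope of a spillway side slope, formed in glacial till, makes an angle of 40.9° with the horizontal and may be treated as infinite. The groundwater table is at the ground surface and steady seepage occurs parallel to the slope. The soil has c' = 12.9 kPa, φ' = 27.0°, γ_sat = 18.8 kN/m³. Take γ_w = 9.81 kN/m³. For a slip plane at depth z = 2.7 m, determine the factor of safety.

With seepage parallel to the slope and the water table at the surface, the effective normal stress on the slip plane uses the buoyant unit weight γ' = γ_sat − γ_w while the driving shear stress uses γ_sat:
FS = [c' + γ' z cos²β tanφ'] / [γ_sat z sinβ cosβ]
γ' = 18.8 − 9.81 = 8.99 kN/m³
Numerator = 12.9 + 8.99·2.7·cos²40.9°·tan27.0° = 12.9 + 8.99·2.7·0.5713·0.5095 = 19.966 kPa
Denominator = 18.8·2.7·sin40.9°·cos40.9° = 18.8·2.7·0.6547·0.7559 = 25.121 kPa
FS = 19.966 / 25.121 = 0.795

FS = 0.79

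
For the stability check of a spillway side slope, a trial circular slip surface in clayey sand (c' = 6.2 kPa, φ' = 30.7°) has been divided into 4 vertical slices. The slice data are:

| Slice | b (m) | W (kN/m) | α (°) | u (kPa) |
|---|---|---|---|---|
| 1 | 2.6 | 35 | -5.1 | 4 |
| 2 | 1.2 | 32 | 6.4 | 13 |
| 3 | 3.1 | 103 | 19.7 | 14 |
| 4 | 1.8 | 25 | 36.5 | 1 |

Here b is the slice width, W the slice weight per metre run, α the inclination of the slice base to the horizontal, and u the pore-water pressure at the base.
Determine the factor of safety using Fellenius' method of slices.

FS = 2.45

Ordinary method of slices: FS = Σ[c'·Δl_i + (W_i cosα_i − u_i·Δl_i)·tanφ'] / Σ W_i sinα_i, with Δl_i = b_i / cosα_i.
Slice 1: Δl = 2.6/cos(-5.1°) = 2.610 m; N'_1 = 35·cos(-5.1°) − 4·2.610 = 24.4; c'Δl = 16.18; W sinα = -3.1
Slice 2: Δl = 1.2/cos6.4° = 1.208 m; N'_2 = 32·cos6.4° − 13·1.208 = 16.1; c'Δl = 7.49; W sinα = 3.6
Slice 3: Δl = 3.1/cos19.7° = 3.293 m; N'_3 = 103·cos19.7° − 14·3.293 = 50.9; c'Δl = 20.41; W sinα = 34.7
Slice 4: Δl = 1.8/cos36.5° = 2.239 m; N'_4 = 25·cos36.5° − 1·2.239 = 17.9; c'Δl = 13.88; W sinα = 14.9
Σc'Δl = 58.0 kN/m; ΣN' = 109.3 kN/m; ΣW sinα = 50.0 kN/m
Resisting = 58.0 + 109.3·tan30.7° = 58.0 + 64.9 = 122.8 kN/m
FS = 122.8 / 50.0 = 2.454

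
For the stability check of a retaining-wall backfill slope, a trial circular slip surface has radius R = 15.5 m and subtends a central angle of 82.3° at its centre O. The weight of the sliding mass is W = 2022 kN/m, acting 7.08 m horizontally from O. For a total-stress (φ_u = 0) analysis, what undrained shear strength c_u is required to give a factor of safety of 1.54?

c_u = 63.9 kPa

FS = c_u·L_a·R / (W·d), so c_u = FS·W·d / (L_a·R).
Arc length L_a = R·θ = 15.5·(82.3°·π/180) = 15.5·1.4364 = 22.26 m
c_u = 1.54·2022·7.08 / (22.26·15.5) = 22046.3 / 345.10 = 63.88 kPa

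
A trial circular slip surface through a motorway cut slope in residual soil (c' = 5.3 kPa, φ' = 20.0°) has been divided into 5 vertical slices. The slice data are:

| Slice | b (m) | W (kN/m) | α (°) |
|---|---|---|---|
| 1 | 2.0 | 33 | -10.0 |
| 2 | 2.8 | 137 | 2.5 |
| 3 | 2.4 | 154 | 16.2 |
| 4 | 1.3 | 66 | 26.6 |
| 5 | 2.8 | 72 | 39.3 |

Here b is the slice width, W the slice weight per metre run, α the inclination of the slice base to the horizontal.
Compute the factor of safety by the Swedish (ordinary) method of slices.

Ordinary method of slices: FS = Σ[c'·Δl_i + (W_i cosα_i)·tanφ'] / Σ W_i sinα_i, with Δl_i = b_i / cosα_i.
Slice 1: Δl = 2.0/cos(-10.0°) = 2.031 m; N'_1 = 33·cos(-10.0°) = 32.5; c'Δl = 10.76; W sinα = -5.7
Slice 2: Δl = 2.8/cos2.5° = 2.803 m; N'_2 = 137·cos2.5° = 136.9; c'Δl = 14.85; W sinα = 6.0
Slice 3: Δl = 2.4/cos16.2° = 2.499 m; N'_3 = 154·cos16.2° = 147.9; c'Δl = 13.25; W sinα = 43.0
Slice 4: Δl = 1.3/cos26.6° = 1.454 m; N'_4 = 66·cos26.6° = 59.0; c'Δl = 7.71; W sinα = 29.6
Slice 5: Δl = 2.8/cos39.3° = 3.618 m; N'_5 = 72·cos39.3° = 55.7; c'Δl = 19.18; W sinα = 45.6
Σc'Δl = 65.7 kN/m; ΣN' = 432.0 kN/m; ΣW sinα = 118.4 kN/m
Resisting = 65.7 + 432.0·tan20.0° = 65.7 + 157.2 = 223.0 kN/m
FS = 223.0 / 118.4 = 1.884

FS = 1.88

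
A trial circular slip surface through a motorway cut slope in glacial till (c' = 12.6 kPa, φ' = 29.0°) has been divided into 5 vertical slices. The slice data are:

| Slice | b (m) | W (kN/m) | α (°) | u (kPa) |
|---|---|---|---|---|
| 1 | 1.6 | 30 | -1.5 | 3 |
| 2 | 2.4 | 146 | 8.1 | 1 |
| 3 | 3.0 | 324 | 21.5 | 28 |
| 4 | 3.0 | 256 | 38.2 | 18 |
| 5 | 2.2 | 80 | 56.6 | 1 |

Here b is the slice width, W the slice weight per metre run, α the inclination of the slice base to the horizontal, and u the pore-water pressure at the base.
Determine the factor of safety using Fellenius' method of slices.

FS = 1.36

Ordinary method of slices: FS = Σ[c'·Δl_i + (W_i cosα_i − u_i·Δl_i)·tanφ'] / Σ W_i sinα_i, with Δl_i = b_i / cosα_i.
Slice 1: Δl = 1.6/cos(-1.5°) = 1.601 m; N'_1 = 30·cos(-1.5°) − 3·1.601 = 25.2; c'Δl = 20.17; W sinα = -0.8
Slice 2: Δl = 2.4/cos8.1° = 2.424 m; N'_2 = 146·cos8.1° − 1·2.424 = 142.1; c'Δl = 30.54; W sinα = 20.6
Slice 3: Δl = 3.0/cos21.5° = 3.224 m; N'_3 = 324·cos21.5° − 28·3.224 = 211.2; c'Δl = 40.63; W sinα = 118.7
Slice 4: Δl = 3.0/cos38.2° = 3.817 m; N'_4 = 256·cos38.2° − 18·3.817 = 132.5; c'Δl = 48.10; W sinα = 158.3
Slice 5: Δl = 2.2/cos56.6° = 3.997 m; N'_5 = 80·cos56.6° − 1·3.997 = 40.0; c'Δl = 50.36; W sinα = 66.8
Σc'Δl = 189.8 kN/m; ΣN' = 551.0 kN/m; ΣW sinα = 363.6 kN/m
Resisting = 189.8 + 551.0·tan29.0° = 189.8 + 305.4 = 495.2 kN/m
FS = 495.2 / 363.6 = 1.362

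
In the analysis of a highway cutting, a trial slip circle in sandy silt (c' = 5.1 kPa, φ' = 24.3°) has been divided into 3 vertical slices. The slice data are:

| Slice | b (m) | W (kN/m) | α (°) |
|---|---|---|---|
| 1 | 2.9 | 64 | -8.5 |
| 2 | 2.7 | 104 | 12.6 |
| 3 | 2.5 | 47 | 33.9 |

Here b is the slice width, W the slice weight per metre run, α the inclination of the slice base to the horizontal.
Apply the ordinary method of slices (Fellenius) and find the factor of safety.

FS = 3.46

Ordinary method of slices: FS = Σ[c'·Δl_i + (W_i cosα_i)·tanφ'] / Σ W_i sinα_i, with Δl_i = b_i / cosα_i.
Slice 1: Δl = 2.9/cos(-8.5°) = 2.932 m; N'_1 = 64·cos(-8.5°) = 63.3; c'Δl = 14.95; W sinα = -9.5
Slice 2: Δl = 2.7/cos12.6° = 2.767 m; N'_2 = 104·cos12.6° = 101.5; c'Δl = 14.11; W sinα = 22.7
Slice 3: Δl = 2.5/cos33.9° = 3.012 m; N'_3 = 47·cos33.9° = 39.0; c'Δl = 15.36; W sinα = 26.2
Σc'Δl = 44.4 kN/m; ΣN' = 203.8 kN/m; ΣW sinα = 39.4 kN/m
Resisting = 44.4 + 203.8·tan24.3° = 44.4 + 92.0 = 136.4 kN/m
FS = 136.4 / 39.4 = 3.459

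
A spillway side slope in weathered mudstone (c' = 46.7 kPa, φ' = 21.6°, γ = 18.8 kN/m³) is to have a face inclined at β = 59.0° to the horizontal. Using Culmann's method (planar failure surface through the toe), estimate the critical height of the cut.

H_c = 38.52 m

Culmann's analysis gives the critical failure plane at α_cr = (β + φ')/2 = (59.0 + 21.6)/2 = 40.3°, and the critical height
H_c = (4c'/γ) · sinβ cosφ' / [1 − cos(β − φ')]
    = (4·46.7/18.8) · sin59.0°·cos21.6° / [1 − cos(37.4°)]
    = 9.936 · 0.8572·0.9298 / [1 − 0.7944]
    = 9.936 · 0.7970 / 0.2056
    = 38.52 m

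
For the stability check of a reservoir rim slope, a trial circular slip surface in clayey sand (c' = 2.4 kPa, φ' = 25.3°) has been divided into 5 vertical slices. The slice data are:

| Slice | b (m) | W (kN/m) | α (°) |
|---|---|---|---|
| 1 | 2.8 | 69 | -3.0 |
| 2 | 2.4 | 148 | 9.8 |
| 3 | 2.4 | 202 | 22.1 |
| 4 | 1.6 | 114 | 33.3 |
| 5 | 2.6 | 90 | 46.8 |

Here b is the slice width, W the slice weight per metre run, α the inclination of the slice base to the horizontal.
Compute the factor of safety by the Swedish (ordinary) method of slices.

FS = 1.31

Ordinary method of slices: FS = Σ[c'·Δl_i + (W_i cosα_i)·tanφ'] / Σ W_i sinα_i, with Δl_i = b_i / cosα_i.
Slice 1: Δl = 2.8/cos(-3.0°) = 2.804 m; N'_1 = 69·cos(-3.0°) = 68.9; c'Δl = 6.73; W sinα = -3.6
Slice 2: Δl = 2.4/cos9.8° = 2.436 m; N'_2 = 148·cos9.8° = 145.8; c'Δl = 5.85; W sinα = 25.2
Slice 3: Δl = 2.4/cos22.1° = 2.590 m; N'_3 = 202·cos22.1° = 187.2; c'Δl = 6.22; W sinα = 76.0
Slice 4: Δl = 1.6/cos33.3° = 1.914 m; N'_4 = 114·cos33.3° = 95.3; c'Δl = 4.59; W sinα = 62.6
Slice 5: Δl = 2.6/cos46.8° = 3.798 m; N'_5 = 90·cos46.8° = 61.6; c'Δl = 9.12; W sinα = 65.6
Σc'Δl = 32.5 kN/m; ΣN' = 558.8 kN/m; ΣW sinα = 225.8 kN/m
Resisting = 32.5 + 558.8·tan25.3° = 32.5 + 264.1 = 296.6 kN/m
FS = 296.6 / 225.8 = 1.314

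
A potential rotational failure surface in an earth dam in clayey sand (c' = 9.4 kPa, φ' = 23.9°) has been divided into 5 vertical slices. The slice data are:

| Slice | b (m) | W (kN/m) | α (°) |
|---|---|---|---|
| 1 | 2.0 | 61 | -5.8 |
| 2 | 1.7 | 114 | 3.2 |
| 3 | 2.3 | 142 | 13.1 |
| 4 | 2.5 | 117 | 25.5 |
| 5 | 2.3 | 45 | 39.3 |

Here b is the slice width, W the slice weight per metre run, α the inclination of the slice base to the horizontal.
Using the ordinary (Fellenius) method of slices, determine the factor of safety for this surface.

Ordinary method of slices: FS = Σ[c'·Δl_i + (W_i cosα_i)·tanφ'] / Σ W_i sinα_i, with Δl_i = b_i / cosα_i.
Slice 1: Δl = 2.0/cos(-5.8°) = 2.010 m; N'_1 = 61·cos(-5.8°) = 60.7; c'Δl = 18.90; W sinα = -6.2
Slice 2: Δl = 1.7/cos3.2° = 1.703 m; N'_2 = 114·cos3.2° = 113.8; c'Δl = 16.00; W sinα = 6.4
Slice 3: Δl = 2.3/cos13.1° = 2.361 m; N'_3 = 142·cos13.1° = 138.3; c'Δl = 22.20; W sinα = 32.2
Slice 4: Δl = 2.5/cos25.5° = 2.770 m; N'_4 = 117·cos25.5° = 105.6; c'Δl = 26.04; W sinα = 50.4
Slice 5: Δl = 2.3/cos39.3° = 2.972 m; N'_5 = 45·cos39.3° = 34.8; c'Δl = 27.94; W sinα = 28.5
Σc'Δl = 111.1 kN/m; ΣN' = 453.2 kN/m; ΣW sinα = 111.3 kN/m
Resisting = 111.1 + 453.2·tan23.9° = 111.1 + 200.8 = 311.9 kN/m
FS = 311.9 / 111.3 = 2.804

FS = 2.80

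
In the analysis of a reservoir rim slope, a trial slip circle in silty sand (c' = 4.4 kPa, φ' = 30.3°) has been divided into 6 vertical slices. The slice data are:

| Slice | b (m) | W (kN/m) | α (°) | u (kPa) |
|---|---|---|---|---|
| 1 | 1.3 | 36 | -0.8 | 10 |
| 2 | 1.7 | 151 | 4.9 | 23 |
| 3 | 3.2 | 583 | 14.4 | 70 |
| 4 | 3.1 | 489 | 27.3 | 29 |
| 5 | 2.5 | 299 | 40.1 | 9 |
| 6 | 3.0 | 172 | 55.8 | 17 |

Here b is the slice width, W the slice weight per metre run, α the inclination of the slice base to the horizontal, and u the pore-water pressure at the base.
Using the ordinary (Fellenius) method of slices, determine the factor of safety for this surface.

Ordinary method of slices: FS = Σ[c'·Δl_i + (W_i cosα_i − u_i·Δl_i)·tanφ'] / Σ W_i sinα_i, with Δl_i = b_i / cosα_i.
Slice 1: Δl = 1.3/cos(-0.8°) = 1.300 m; N'_1 = 36·cos(-0.8°) − 10·1.300 = 23.0; c'Δl = 5.72; W sinα = -0.5
Slice 2: Δl = 1.7/cos4.9° = 1.706 m; N'_2 = 151·cos4.9° − 23·1.706 = 111.2; c'Δl = 7.51; W sinα = 12.9
Slice 3: Δl = 3.2/cos14.4° = 3.304 m; N'_3 = 583·cos14.4° − 70·3.304 = 333.4; c'Δl = 14.54; W sinα = 145.0
Slice 4: Δl = 3.1/cos27.3° = 3.489 m; N'_4 = 489·cos27.3° − 29·3.489 = 333.4; c'Δl = 15.35; W sinα = 224.3
Slice 5: Δl = 2.5/cos40.1° = 3.268 m; N'_5 = 299·cos40.1° − 9·3.268 = 199.3; c'Δl = 14.38; W sinα = 192.6
Slice 6: Δl = 3.0/cos55.8° = 5.337 m; N'_6 = 172·cos55.8° − 17·5.337 = 5.9; c'Δl = 23.48; W sinα = 142.3
Σc'Δl = 81.0 kN/m; ΣN' = 1006.2 kN/m; ΣW sinα = 716.5 kN/m
Resisting = 81.0 + 1006.2·tan30.3° = 81.0 + 588.0 = 669.0 kN/m
FS = 669.0 / 716.5 = 0.934

FS = 0.93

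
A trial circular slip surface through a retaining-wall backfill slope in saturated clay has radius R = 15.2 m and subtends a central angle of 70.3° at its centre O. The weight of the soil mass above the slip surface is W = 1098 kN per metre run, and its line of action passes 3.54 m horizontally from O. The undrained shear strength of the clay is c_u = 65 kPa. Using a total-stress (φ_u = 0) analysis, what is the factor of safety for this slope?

Taking moments about the centre O, the resisting moment is provided by the undrained shear strength acting along the arc:
Arc length L_a = R·θ = 15.2·(70.3°·π/180) = 15.2·1.2270 = 18.65 m
M_R = c_u·L_a·R = 65·18.65·15.2 = 18426.1 kN·m/m
M_D = W·d = 1098·3.54 = 3886.9 kN·m/m
FS = M_R / M_D = 18426.1 / 3886.9 = 4.741

FS = 4.74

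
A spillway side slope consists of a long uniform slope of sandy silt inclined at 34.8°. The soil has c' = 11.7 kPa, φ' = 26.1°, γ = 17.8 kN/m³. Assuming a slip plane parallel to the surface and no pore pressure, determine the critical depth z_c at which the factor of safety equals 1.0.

Setting FS = 1.00 in FS = [c' + γz cos²β tanφ'] / [γz sinβ cosβ] and solving for z:
z = c' / [γ cosβ (FS·sinβ − cosβ·tanφ')]
  = 11.7 / [17.8·cos34.8°·(1.00·sin34.8° − cos34.8°·tan26.1°)]
  = 11.7 / [17.8·0.8211·(1.00·0.5707 − 0.8211·0.4899)]
  = 11.7 / 2.4619 = 4.752 m

z_c = 4.75 m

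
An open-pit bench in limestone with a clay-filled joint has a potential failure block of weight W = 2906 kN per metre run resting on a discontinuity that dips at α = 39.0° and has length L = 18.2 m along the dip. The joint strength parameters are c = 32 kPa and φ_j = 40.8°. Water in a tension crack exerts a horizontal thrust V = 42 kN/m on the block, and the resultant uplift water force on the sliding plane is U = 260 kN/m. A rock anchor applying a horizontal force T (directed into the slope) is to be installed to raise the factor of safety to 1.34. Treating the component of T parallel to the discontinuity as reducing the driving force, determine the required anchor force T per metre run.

Resolving forces along and normal to the sliding plane, with the horizontal anchor force T adding T·sinα to the effective normal force and T·cosα acting up the plane against the driving force:
FS = [cL + (W cosα − U − V sinα + T sinα) tanφ_j] / [W sinα + V cosα − T cosα]
Without the anchor: N' = 1972.0 kN/m, driving T_d = 1861.4 kN/m, resisting R = 32·18.2 + 1972.0·tan40.8° = 2284.5 kN/m, FS = 1.23.
Setting FS = 1.34 and solving for T:
1.34·(1861.4 − T cos39.0°) = 2284.5 + T sin39.0°·tan40.8°
T·(sin39.0°·tan40.8° + 1.34·cos39.0°) = 1.34·1861.4 − 2284.5
T·(0.6293·0.8632 + 1.34·0.7771) = 2494.3 − 2284.5 = 209.8
T·1.5846 = 209.8
T = 132.4 kN/m

T = 132 kN/m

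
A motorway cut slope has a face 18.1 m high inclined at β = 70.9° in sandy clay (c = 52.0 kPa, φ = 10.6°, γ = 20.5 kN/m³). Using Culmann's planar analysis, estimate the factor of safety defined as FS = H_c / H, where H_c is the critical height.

H_c = (4c/γ) · sinβ cosφ / [1 − cos(β − φ)]
    = (4·52.0/20.5) · sin70.9°·cos10.6° / [1 − cos60.3°]
    = 10.146 · 0.9288 / 0.5045 = 18.68 m
FS = H_c / H = 18.68 / 18.1 = 1.032

FS = 1.03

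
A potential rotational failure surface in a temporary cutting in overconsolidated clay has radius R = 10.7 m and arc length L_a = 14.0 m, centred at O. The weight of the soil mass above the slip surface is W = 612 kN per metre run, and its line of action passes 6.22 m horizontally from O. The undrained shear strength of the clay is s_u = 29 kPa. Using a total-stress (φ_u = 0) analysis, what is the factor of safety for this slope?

Taking moments about the centre O, the resisting moment is provided by the undrained shear strength acting along the arc:
M_R = s_u·L_a·R = 29·14.00·10.7 = 4344.2 kN·m/m
M_D = W·d = 612·6.22 = 3806.6 kN·m/m
FS = M_R / M_D = 4344.2 / 3806.6 = 1.141

FS = 1.14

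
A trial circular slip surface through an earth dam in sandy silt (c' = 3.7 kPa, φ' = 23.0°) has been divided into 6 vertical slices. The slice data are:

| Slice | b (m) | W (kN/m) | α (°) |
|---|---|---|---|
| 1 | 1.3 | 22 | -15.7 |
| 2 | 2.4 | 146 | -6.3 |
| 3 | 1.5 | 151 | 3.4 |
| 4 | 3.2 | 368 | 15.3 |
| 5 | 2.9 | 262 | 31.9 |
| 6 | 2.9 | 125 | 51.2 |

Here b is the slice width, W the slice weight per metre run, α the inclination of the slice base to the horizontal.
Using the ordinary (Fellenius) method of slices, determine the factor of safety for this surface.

FS = 1.48

Ordinary method of slices: FS = Σ[c'·Δl_i + (W_i cosα_i)·tanφ'] / Σ W_i sinα_i, with Δl_i = b_i / cosα_i.
Slice 1: Δl = 1.3/cos(-15.7°) = 1.350 m; N'_1 = 22·cos(-15.7°) = 21.2; c'Δl = 5.00; W sinα = -6.0
Slice 2: Δl = 2.4/cos(-6.3°) = 2.415 m; N'_2 = 146·cos(-6.3°) = 145.1; c'Δl = 8.93; W sinα = -16.0
Slice 3: Δl = 1.5/cos3.4° = 1.503 m; N'_3 = 151·cos3.4° = 150.7; c'Δl = 5.56; W sinα = 9.0
Slice 4: Δl = 3.2/cos15.3° = 3.318 m; N'_4 = 368·cos15.3° = 355.0; c'Δl = 12.28; W sinα = 97.1
Slice 5: Δl = 2.9/cos31.9° = 3.416 m; N'_5 = 262·cos31.9° = 222.4; c'Δl = 12.64; W sinα = 138.5
Slice 6: Δl = 2.9/cos51.2° = 4.628 m; N'_6 = 125·cos51.2° = 78.3; c'Δl = 17.12; W sinα = 97.4
Σc'Δl = 61.5 kN/m; ΣN' = 972.7 kN/m; ΣW sinα = 320.0 kN/m
Resisting = 61.5 + 972.7·tan23.0° = 61.5 + 412.9 = 474.4 kN/m
FS = 474.4 / 320.0 = 1.483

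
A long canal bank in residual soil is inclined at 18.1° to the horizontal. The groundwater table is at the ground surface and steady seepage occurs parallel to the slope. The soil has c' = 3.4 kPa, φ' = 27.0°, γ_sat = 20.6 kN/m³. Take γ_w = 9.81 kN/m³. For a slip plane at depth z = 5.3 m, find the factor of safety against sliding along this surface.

FS = 0.92

With seepage parallel to the slope and the water table at the surface, the effective normal stress on the slip plane uses the buoyant unit weight γ' = γ_sat − γ_w while the driving shear stress uses γ_sat:
FS = [c' + γ' z cos²β tanφ'] / [γ_sat z sinβ cosβ]
γ' = 20.6 − 9.81 = 10.79 kN/m³
Numerator = 3.4 + 10.79·5.3·cos²18.1°·tan27.0° = 3.4 + 10.79·5.3·0.9035·0.5095 = 29.726 kPa
Denominator = 20.6·5.3·sin18.1°·cos18.1° = 20.6·5.3·0.3107·0.9505 = 32.241 kPa
FS = 29.726 / 32.241 = 0.922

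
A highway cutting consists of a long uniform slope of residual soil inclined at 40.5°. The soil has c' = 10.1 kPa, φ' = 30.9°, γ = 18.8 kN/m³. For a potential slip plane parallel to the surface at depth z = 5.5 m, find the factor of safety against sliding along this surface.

For an infinite slope with a slip plane parallel to the surface (no pore pressure): FS = [c' + γz cos²β tanφ'] / [γz sinβ cosβ].
γz = 18.8·5.5 = 103.40 kN/m²
Numerator = 10.1 + 103.40·cos²40.5°·tan30.9° = 10.1 + 103.40·0.5782·0.5985 = 45.882 kPa
Denominator = 103.40·sin40.5°·cos40.5° = 103.40·0.6494·0.7604 = 51.063 kPa
FS = 45.882 / 51.063 = 0.899

FS = 0.90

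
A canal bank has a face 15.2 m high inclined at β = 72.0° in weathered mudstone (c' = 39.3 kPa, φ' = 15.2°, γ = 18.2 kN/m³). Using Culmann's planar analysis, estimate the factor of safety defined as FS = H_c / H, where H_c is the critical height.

H_c = (4c'/γ) · sinβ cosφ' / [1 − cos(β − φ')]
    = (4·39.3/18.2) · sin72.0°·cos15.2° / [1 − cos56.8°]
    = 8.637 · 0.9178 / 0.4524 = 17.52 m
FS = H_c / H = 17.52 / 15.2 = 1.153

FS = 1.15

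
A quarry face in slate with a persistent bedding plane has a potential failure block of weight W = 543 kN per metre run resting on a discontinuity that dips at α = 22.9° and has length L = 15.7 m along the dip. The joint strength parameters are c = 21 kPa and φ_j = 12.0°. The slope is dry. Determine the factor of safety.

FS = 2.06

Resolving the block weight along and normal to the plane and applying the Mohr–Coulomb strength on the joint:
N' = W cosα = 543·cos22.9° = 500.2 kN/m
Driving force T = W sinα = 543·sin22.9° = 211.3 kN/m
Resisting force R = c·L + N'·tanφ_j = 21·15.7 + 500.2·tan12.0° = 329.7 + 106.3 = 436.0 kN/m
FS = R / T = 436.0 / 211.3 = 2.064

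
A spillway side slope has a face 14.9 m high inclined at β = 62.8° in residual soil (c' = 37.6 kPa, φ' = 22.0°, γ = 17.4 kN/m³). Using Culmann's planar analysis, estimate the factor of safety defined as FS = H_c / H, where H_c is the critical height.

FS = 1.97

H_c = (4c'/γ) · sinβ cosφ' / [1 − cos(β − φ')]
    = (4·37.6/17.4) · sin62.8°·cos22.0° / [1 − cos40.8°]
    = 8.644 · 0.8247 / 0.2430 = 29.33 m
FS = H_c / H = 29.33 / 14.9 = 1.969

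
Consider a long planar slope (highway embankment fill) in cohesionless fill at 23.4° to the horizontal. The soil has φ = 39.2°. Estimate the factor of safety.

FS = 1.88

For a dry cohesionless infinite slope the factor of safety is FS = tanφ / tanβ.
FS = tan39.2° / tan23.4° = 0.8156 / 0.4327 = 1.885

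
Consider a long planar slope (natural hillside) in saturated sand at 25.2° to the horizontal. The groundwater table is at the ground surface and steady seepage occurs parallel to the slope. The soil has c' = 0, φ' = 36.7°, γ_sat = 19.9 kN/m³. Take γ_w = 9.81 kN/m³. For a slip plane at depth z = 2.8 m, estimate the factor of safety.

FS = 0.80

With seepage parallel to the slope and the water table at the surface, the effective normal stress on the slip plane uses the buoyant unit weight γ' = γ_sat − γ_w while the driving shear stress uses γ_sat:
FS = [c' + γ' z cos²β tanφ'] / [γ_sat z sinβ cosβ]
(For c' = 0 this reduces to FS = (γ'/γ_sat)·tanφ'/tanβ.)
γ' = 19.9 − 9.81 = 10.09 kN/m³
Numerator = 0.0 + 10.09·2.8·cos²25.2°·tan36.7° = 0.0 + 10.09·2.8·0.8187·0.7454 = 17.241 kPa
Denominator = 19.9·2.8·sin25.2°·cos25.2° = 19.9·2.8·0.4258·0.9048 = 21.466 kPa
FS = 17.241 / 21.466 = 0.803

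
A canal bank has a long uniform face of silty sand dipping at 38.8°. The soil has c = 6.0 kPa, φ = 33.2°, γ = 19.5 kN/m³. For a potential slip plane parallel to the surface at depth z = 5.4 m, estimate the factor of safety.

FS = 0.93

For an infinite slope with a slip plane parallel to the surface (no pore pressure): FS = [c + γz cos²β tanφ] / [γz sinβ cosβ].
γz = 19.5·5.4 = 105.30 kN/m²
Numerator = 6.0 + 105.30·cos²38.8°·tan33.2° = 6.0 + 105.30·0.6074·0.6544 = 47.852 kPa
Denominator = 105.30·sin38.8°·cos38.8° = 105.30·0.6266·0.7793 = 51.422 kPa
FS = 47.852 / 51.422 = 0.931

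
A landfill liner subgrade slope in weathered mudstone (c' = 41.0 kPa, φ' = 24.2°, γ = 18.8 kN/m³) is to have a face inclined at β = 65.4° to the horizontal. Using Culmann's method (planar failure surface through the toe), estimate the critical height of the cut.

H_c = 29.22 m

Culmann's analysis gives the critical failure plane at α_cr = (β + φ')/2 = (65.4 + 24.2)/2 = 44.8°, and the critical height
H_c = (4c'/γ) · sinβ cosφ' / [1 − cos(β − φ')]
    = (4·41.0/18.8) · sin65.4°·cos24.2° / [1 − cos(41.2°)]
    = 8.723 · 0.9092·0.9121 / [1 − 0.7524]
    = 8.723 · 0.8293 / 0.2476
    = 29.22 m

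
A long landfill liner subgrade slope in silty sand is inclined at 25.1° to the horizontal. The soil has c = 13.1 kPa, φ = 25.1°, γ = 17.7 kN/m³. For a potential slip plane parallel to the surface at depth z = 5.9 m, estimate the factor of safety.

FS = 1.33

For an infinite slope with a slip plane parallel to the surface (no pore pressure): FS = [c + γz cos²β tanφ] / [γz sinβ cosβ].
γz = 17.7·5.9 = 104.43 kN/m²
Numerator = 13.1 + 104.43·cos²25.1°·tan25.1° = 13.1 + 104.43·0.8201·0.4684 = 53.216 kPa
Denominator = 104.43·sin25.1°·cos25.1° = 104.43·0.4242·0.9056 = 40.116 kPa
FS = 53.216 / 40.116 = 1.327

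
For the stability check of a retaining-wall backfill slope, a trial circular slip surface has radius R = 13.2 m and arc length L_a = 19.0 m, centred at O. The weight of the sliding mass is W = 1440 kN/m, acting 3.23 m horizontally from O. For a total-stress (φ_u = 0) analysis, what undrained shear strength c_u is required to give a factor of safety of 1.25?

FS = c_u·L_a·R / (W·d), so c_u = FS·W·d / (L_a·R).
c_u = 1.25·1440·3.23 / (19.00·13.2) = 5814.0 / 250.80 = 23.18 kPa

c_u = 23.2 kPa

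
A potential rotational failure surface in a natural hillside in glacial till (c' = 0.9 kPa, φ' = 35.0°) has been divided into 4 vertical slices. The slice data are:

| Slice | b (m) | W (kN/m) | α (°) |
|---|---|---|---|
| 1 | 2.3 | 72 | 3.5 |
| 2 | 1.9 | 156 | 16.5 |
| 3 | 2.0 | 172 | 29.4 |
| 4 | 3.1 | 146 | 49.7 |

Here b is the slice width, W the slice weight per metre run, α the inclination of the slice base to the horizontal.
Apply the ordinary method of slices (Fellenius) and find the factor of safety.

FS = 1.38

Ordinary method of slices: FS = Σ[c'·Δl_i + (W_i cosα_i)·tanφ'] / Σ W_i sinα_i, with Δl_i = b_i / cosα_i.
Slice 1: Δl = 2.3/cos3.5° = 2.304 m; N'_1 = 72·cos3.5° = 71.9; c'Δl = 2.07; W sinα = 4.4
Slice 2: Δl = 1.9/cos16.5° = 1.982 m; N'_2 = 156·cos16.5° = 149.6; c'Δl = 1.78; W sinα = 44.3
Slice 3: Δl = 2.0/cos29.4° = 2.296 m; N'_3 = 172·cos29.4° = 149.8; c'Δl = 2.07; W sinα = 84.4
Slice 4: Δl = 3.1/cos49.7° = 4.793 m; N'_4 = 146·cos49.7° = 94.4; c'Δl = 4.31; W sinα = 111.3
Σc'Δl = 10.2 kN/m; ΣN' = 465.7 kN/m; ΣW sinα = 244.5 kN/m
Resisting = 10.2 + 465.7·tan35.0° = 10.2 + 326.1 = 336.3 kN/m
FS = 336.3 / 244.5 = 1.376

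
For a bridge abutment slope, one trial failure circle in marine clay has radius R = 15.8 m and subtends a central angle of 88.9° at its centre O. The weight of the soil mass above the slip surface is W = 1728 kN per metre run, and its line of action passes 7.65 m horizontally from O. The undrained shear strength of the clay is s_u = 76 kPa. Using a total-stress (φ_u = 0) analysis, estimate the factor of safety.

Taking moments about the centre O, the resisting moment is provided by the undrained shear strength acting along the arc:
Arc length L_a = R·θ = 15.8·(88.9°·π/180) = 15.8·1.5516 = 24.52 m
M_R = s_u·L_a·R = 76·24.52·15.8 = 29437.9 kN·m/m
M_D = W·d = 1728·7.65 = 13219.2 kN·m/m
FS = M_R / M_D = 29437.9 / 13219.2 = 2.227

FS = 2.23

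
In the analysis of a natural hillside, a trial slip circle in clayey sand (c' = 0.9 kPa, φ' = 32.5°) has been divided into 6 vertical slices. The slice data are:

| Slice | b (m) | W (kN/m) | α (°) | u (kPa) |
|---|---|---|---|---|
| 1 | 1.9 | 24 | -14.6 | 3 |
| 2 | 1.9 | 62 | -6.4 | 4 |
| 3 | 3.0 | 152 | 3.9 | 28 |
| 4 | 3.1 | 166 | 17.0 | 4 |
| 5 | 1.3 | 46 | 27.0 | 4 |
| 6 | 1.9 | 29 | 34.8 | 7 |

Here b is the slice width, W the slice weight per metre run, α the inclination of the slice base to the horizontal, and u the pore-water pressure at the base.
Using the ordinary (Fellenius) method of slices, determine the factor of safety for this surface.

Ordinary method of slices: FS = Σ[c'·Δl_i + (W_i cosα_i − u_i·Δl_i)·tanφ'] / Σ W_i sinα_i, with Δl_i = b_i / cosα_i.
Slice 1: Δl = 1.9/cos(-14.6°) = 1.963 m; N'_1 = 24·cos(-14.6°) − 3·1.963 = 17.3; c'Δl = 1.77; W sinα = -6.0
Slice 2: Δl = 1.9/cos(-6.4°) = 1.912 m; N'_2 = 62·cos(-6.4°) − 4·1.912 = 54.0; c'Δl = 1.72; W sinα = -6.9
Slice 3: Δl = 3.0/cos3.9° = 3.007 m; N'_3 = 152·cos3.9° − 28·3.007 = 67.5; c'Δl = 2.71; W sinα = 10.3
Slice 4: Δl = 3.1/cos17.0° = 3.242 m; N'_4 = 166·cos17.0° − 4·3.242 = 145.8; c'Δl = 2.92; W sinα = 48.5
Slice 5: Δl = 1.3/cos27.0° = 1.459 m; N'_5 = 46·cos27.0° − 4·1.459 = 35.2; c'Δl = 1.31; W sinα = 20.9
Slice 6: Δl = 1.9/cos34.8° = 2.314 m; N'_6 = 29·cos34.8° − 7·2.314 = 7.6; c'Δl = 2.08; W sinα = 16.6
Σc'Δl = 12.5 kN/m; ΣN' = 327.3 kN/m; ΣW sinα = 83.3 kN/m
Resisting = 12.5 + 327.3·tan32.5° = 12.5 + 208.5 = 221.0 kN/m
FS = 221.0 / 83.3 = 2.652

FS = 2.65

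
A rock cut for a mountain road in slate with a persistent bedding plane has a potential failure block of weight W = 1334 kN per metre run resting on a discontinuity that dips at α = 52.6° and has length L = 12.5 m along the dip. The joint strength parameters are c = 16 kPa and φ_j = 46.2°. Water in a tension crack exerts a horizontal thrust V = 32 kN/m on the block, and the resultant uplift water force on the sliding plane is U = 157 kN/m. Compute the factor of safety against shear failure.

FS = 0.79

Resolving the block weight along and normal to the plane and applying the Mohr–Coulomb strength on the joint:
N' = W cosα − U − V sinα = 1334·cos52.6° − 157 − 32·sin52.6° = 627.8 kN/m
Driving force T = W sinα + V cosα = 1334·sin52.6° + 32·cos52.6° = 1079.2 kN/m
Resisting force R = c·L + N'·tanφ_j = 16·12.5 + 627.8·tan46.2° = 200.0 + 654.7 = 854.7 kN/m
FS = R / T = 854.7 / 1079.2 = 0.792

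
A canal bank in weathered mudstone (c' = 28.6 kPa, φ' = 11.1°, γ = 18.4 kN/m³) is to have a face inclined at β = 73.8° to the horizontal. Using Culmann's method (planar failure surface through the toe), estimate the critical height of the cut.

Culmann's analysis gives the critical failure plane at α_cr = (β + φ')/2 = (73.8 + 11.1)/2 = 42.4°, and the critical height
H_c = (4c'/γ) · sinβ cosφ' / [1 − cos(β − φ')]
    = (4·28.6/18.4) · sin73.8°·cos11.1° / [1 − cos(62.7°)]
    = 6.217 · 0.9603·0.9813 / [1 − 0.4586]
    = 6.217 · 0.9423 / 0.5414
    = 10.82 m

H_c = 10.82 m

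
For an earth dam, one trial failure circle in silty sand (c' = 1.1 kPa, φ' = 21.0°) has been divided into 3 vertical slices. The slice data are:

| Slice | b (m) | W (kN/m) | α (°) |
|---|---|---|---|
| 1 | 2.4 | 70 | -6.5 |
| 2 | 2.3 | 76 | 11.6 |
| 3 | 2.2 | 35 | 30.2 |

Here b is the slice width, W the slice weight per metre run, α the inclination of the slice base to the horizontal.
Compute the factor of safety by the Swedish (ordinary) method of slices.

Ordinary method of slices: FS = Σ[c'·Δl_i + (W_i cosα_i)·tanφ'] / Σ W_i sinα_i, with Δl_i = b_i / cosα_i.
Slice 1: Δl = 2.4/cos(-6.5°) = 2.416 m; N'_1 = 70·cos(-6.5°) = 69.6; c'Δl = 2.66; W sinα = -7.9
Slice 2: Δl = 2.3/cos11.6° = 2.348 m; N'_2 = 76·cos11.6° = 74.4; c'Δl = 2.58; W sinα = 15.3
Slice 3: Δl = 2.2/cos30.2° = 2.545 m; N'_3 = 35·cos30.2° = 30.2; c'Δl = 2.80; W sinα = 17.6
Σc'Δl = 8.0 kN/m; ΣN' = 174.2 kN/m; ΣW sinα = 25.0 kN/m
Resisting = 8.0 + 174.2·tan21.0° = 8.0 + 66.9 = 74.9 kN/m
FS = 74.9 / 25.0 = 3.001

FS = 3.00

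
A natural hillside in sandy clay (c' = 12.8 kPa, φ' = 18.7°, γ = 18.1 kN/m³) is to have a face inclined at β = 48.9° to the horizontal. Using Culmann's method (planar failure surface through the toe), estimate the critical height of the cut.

Culmann's analysis gives the critical failure plane at α_cr = (β + φ')/2 = (48.9 + 18.7)/2 = 33.8°, and the critical height
H_c = (4c'/γ) · sinβ cosφ' / [1 − cos(β − φ')]
    = (4·12.8/18.1) · sin48.9°·cos18.7° / [1 − cos(30.2°)]
    = 2.829 · 0.7536·0.9472 / [1 − 0.8643]
    = 2.829 · 0.7138 / 0.1357
    = 14.88 m

H_c = 14.88 m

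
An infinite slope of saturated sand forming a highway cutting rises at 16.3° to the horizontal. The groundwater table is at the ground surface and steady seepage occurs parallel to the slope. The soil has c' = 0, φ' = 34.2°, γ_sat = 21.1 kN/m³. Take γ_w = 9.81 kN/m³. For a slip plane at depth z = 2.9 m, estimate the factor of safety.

With seepage parallel to the slope and the water table at the surface, the effective normal stress on the slip plane uses the buoyant unit weight γ' = γ_sat − γ_w while the driving shear stress uses γ_sat:
FS = [c' + γ' z cos²β tanφ'] / [γ_sat z sinβ cosβ]
(For c' = 0 this reduces to FS = (γ'/γ_sat)·tanφ'/tanβ.)
γ' = 21.1 − 9.81 = 11.29 kN/m³
Numerator = 0.0 + 11.29·2.9·cos²16.3°·tan34.2° = 0.0 + 11.29·2.9·0.9212·0.6796 = 20.498 kPa
Denominator = 21.1·2.9·sin16.3°·cos16.3° = 21.1·2.9·0.2807·0.9598 = 16.484 kPa
FS = 20.498 / 16.484 = 1.244

FS = 1.24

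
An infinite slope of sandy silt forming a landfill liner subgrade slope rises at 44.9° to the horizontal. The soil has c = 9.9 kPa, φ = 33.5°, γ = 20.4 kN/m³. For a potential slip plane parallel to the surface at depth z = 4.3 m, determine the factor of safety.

For an infinite slope with a slip plane parallel to the surface (no pore pressure): FS = [c + γz cos²β tanφ] / [γz sinβ cosβ].
γz = 20.4·4.3 = 87.72 kN/m²
Numerator = 9.9 + 87.72·cos²44.9°·tan33.5° = 9.9 + 87.72·0.5017·0.6619 = 39.032 kPa
Denominator = 87.72·sin44.9°·cos44.9° = 87.72·0.7059·0.7083 = 43.860 kPa
FS = 39.032 / 43.860 = 0.890

FS = 0.89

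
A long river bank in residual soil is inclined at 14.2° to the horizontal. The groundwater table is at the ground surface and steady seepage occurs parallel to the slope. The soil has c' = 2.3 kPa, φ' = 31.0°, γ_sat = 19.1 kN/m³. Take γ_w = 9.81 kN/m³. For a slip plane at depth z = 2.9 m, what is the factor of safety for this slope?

FS = 1.33

With seepage parallel to the slope and the water table at the surface, the effective normal stress on the slip plane uses the buoyant unit weight γ' = γ_sat − γ_w while the driving shear stress uses γ_sat:
FS = [c' + γ' z cos²β tanφ'] / [γ_sat z sinβ cosβ]
γ' = 19.1 − 9.81 = 9.29 kN/m³
Numerator = 2.3 + 9.29·2.9·cos²14.2°·tan31.0° = 2.3 + 9.29·2.9·0.9398·0.6009 = 17.514 kPa
Denominator = 19.1·2.9·sin14.2°·cos14.2° = 19.1·2.9·0.2453·0.9694 = 13.172 kPa
FS = 17.514 / 13.172 = 1.330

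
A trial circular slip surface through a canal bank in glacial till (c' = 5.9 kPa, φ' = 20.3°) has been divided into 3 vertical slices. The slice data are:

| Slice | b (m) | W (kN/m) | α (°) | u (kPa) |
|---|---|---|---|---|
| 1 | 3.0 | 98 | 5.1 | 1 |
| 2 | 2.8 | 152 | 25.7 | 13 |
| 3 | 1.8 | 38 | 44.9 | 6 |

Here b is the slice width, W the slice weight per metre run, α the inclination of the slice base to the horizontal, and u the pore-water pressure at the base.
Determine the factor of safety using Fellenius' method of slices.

FS = 1.24

Ordinary method of slices: FS = Σ[c'·Δl_i + (W_i cosα_i − u_i·Δl_i)·tanφ'] / Σ W_i sinα_i, with Δl_i = b_i / cosα_i.
Slice 1: Δl = 3.0/cos5.1° = 3.012 m; N'_1 = 98·cos5.1° − 1·3.012 = 94.6; c'Δl = 17.77; W sinα = 8.7
Slice 2: Δl = 2.8/cos25.7° = 3.107 m; N'_2 = 152·cos25.7° − 13·3.107 = 96.6; c'Δl = 18.33; W sinα = 65.9
Slice 3: Δl = 1.8/cos44.9° = 2.541 m; N'_3 = 38·cos44.9° − 6·2.541 = 11.7; c'Δl = 14.99; W sinα = 26.8
Σc'Δl = 51.1 kN/m; ΣN' = 202.8 kN/m; ΣW sinα = 101.5 kN/m
Resisting = 51.1 + 202.8·tan20.3° = 51.1 + 75.0 = 126.1 kN/m
FS = 126.1 / 101.5 = 1.243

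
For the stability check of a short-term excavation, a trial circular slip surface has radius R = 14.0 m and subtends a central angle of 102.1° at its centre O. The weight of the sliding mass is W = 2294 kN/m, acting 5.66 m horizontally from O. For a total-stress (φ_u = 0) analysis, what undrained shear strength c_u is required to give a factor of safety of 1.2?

FS = c_u·L_a·R / (W·d), so c_u = FS·W·d / (L_a·R).
Arc length L_a = R·θ = 14.0·(102.1°·π/180) = 14.0·1.7820 = 24.95 m
c_u = 1.2·2294·5.66 / (24.95·14.0) = 15580.8 / 349.27 = 44.61 kPa

c_u = 44.6 kPa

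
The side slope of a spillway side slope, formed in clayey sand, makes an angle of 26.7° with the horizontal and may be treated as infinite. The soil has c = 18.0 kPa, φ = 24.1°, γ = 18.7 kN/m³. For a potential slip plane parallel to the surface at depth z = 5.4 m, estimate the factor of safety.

For an infinite slope with a slip plane parallel to the surface (no pore pressure): FS = [c + γz cos²β tanφ] / [γz sinβ cosβ].
γz = 18.7·5.4 = 100.98 kN/m²
Numerator = 18.0 + 100.98·cos²26.7°·tan24.1° = 18.0 + 100.98·0.7981·0.4473 = 54.051 kPa
Denominator = 100.98·sin26.7°·cos26.7° = 100.98·0.4493·0.8934 = 40.534 kPa
FS = 54.051 / 40.534 = 1.333

FS = 1.33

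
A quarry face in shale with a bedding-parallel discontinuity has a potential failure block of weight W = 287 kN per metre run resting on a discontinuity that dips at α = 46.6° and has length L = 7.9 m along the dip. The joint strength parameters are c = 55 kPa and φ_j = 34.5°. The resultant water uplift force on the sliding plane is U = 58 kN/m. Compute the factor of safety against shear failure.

FS = 2.54

Resolving the block weight along and normal to the plane and applying the Mohr–Coulomb strength on the joint:
N' = W cosα − U = 287·cos46.6° − 58 = 139.2 kN/m
Driving force T = W sinα = 287·sin46.6° = 208.5 kN/m
Resisting force R = c·L + N'·tanφ_j = 55·7.9 + 139.2·tan34.5° = 434.5 + 95.7 = 530.2 kN/m
FS = R / T = 530.2 / 208.5 = 2.542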